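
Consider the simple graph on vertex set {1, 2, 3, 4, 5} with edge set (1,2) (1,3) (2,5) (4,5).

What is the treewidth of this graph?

A width-1 tree decomposition is:
Bags: B1 = {1, 3}  B2 = {1, 2}  B3 = {2, 5}  B4 = {4, 5}
Tree: B1–B2, B2–B3, B3–B4
Every bag has size at most 2, so the width is 2 − 1 = 1 and tw(G) ≤ 1. Any graph with an edge has treewidth ≥ 1, and G has the edge 3–1. The upper and lower bounds meet at 1, so that is the treewidth.

1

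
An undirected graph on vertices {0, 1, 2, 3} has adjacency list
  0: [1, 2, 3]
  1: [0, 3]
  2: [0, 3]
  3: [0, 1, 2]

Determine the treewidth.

2

A width-2 tree decomposition is:
Bags: B1 = {0, 2, 3}  B2 = {0, 1, 3}
Tree: B1–B2
The largest bag has 3 vertices, giving width 2; this decomposition certifies tw(G) ≤ 2. Conversely, {0, 1, 3} is a clique of size 3, and the vertices of any clique must share a bag in every tree decomposition; so some bag has ≥ 3 vertices and tw(G) ≥ 2. Hence tw(G) = 2 exactly.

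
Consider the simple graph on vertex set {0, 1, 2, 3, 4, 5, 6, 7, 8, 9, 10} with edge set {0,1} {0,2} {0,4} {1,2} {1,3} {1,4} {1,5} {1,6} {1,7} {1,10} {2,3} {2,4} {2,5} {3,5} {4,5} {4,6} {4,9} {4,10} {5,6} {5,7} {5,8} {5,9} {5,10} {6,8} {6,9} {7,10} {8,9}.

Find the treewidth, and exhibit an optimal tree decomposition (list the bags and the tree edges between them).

Every bag has size at most 4, so the width is 4 − 1 = 3 and tw(G) ≤ 3. Conversely, {0, 1, 2, 4} is a clique of size 4, and the vertices of any clique must share a bag in every tree decomposition; so some bag has ≥ 4 vertices and tw(G) ≥ 3. Therefore the treewidth is 3.

Treewidth 3.
One optimal decomposition is:
Bags: B1 = {1, 2, 3, 5}  B2 = {1, 2, 4, 5}  B3 = {1, 4, 5, 6}  B4 = {4, 5, 6, 9}  B5 = {1, 4, 5, 10}  B6 = {1, 5, 7, 10}  B7 = {5, 6, 8, 9}  B8 = {0, 1, 2, 4}
Tree: B1–B2, B2–B3, B3–B4, B2–B5, B5–B6, B4–B7, B2–B8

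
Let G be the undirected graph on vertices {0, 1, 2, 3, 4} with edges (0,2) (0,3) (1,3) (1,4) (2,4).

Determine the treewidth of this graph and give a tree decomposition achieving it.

Treewidth 2.
One optimal decomposition is:
Bags: B1 = {1, 2, 4}  B2 = {0, 1, 2}  B3 = {0, 1, 3}
Tree: B1–B2, B2–B3

Each bag holds 3 vertices, so the decomposition has width 2, which upper-bounds the treewidth. The edges 1–4–2–0–3–1 form a cycle, so G is not a tree and its treewidth is at least 2. Combining the bounds, tw(G) = 2.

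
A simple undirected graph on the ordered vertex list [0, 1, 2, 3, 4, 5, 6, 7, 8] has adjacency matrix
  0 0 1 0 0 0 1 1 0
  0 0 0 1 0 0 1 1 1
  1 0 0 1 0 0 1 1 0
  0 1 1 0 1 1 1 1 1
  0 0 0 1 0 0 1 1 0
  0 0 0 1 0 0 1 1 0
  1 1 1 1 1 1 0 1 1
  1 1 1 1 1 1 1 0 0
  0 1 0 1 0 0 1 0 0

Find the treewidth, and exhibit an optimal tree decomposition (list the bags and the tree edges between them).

Treewidth 3.
One such decomposition:
Bags: B1 = {2, 3, 6, 7}  B2 = {1, 3, 6, 7}  B3 = {0, 2, 6, 7}  B4 = {1, 3, 6, 8}  B5 = {3, 4, 6, 7}  B6 = {3, 5, 6, 7}
Tree: B1–B2, B1–B3, B2–B4, B1–B5, B1–B6

The largest bag has 4 vertices, giving width 3; this decomposition certifies tw(G) ≤ 3. For the lower bound, the 4 vertices {0, 2, 6, 7} are pairwise adjacent, and any tree decomposition puts a clique entirely inside one bag — forcing width ≥ 3. The upper and lower bounds meet at 3, so that is the treewidth.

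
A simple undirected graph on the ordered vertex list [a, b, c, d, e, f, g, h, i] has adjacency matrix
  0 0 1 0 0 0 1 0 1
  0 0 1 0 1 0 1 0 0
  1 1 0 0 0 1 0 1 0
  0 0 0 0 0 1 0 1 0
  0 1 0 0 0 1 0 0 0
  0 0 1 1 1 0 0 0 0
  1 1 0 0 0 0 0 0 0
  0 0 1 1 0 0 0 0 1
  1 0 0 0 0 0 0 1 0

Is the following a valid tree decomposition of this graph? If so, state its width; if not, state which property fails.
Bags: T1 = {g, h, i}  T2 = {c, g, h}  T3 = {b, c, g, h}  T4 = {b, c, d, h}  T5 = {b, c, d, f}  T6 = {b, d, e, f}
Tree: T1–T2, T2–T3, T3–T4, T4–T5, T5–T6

No — vertex a appears in no bag.

A tree decomposition must satisfy three properties: every vertex lies in some bag; for every edge, both endpoints lie together in some bag; and for every vertex, the bags containing it form a connected subtree. Here vertex a appears in no bag, so the decomposition is invalid.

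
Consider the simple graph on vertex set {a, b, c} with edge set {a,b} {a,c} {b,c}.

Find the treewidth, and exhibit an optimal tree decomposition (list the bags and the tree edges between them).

Treewidth 2.
One optimal decomposition is:
Bags: B1 = {a, b, c}
Tree: (single bag)

A single bag containing all 3 vertices is trivially a valid decomposition of width 2. For the lower bound, the 3 vertices {a, b, c} are pairwise adjacent, and any tree decomposition puts a clique entirely inside one bag — forcing width ≥ 2. Combining the bounds, tw(G) = 2.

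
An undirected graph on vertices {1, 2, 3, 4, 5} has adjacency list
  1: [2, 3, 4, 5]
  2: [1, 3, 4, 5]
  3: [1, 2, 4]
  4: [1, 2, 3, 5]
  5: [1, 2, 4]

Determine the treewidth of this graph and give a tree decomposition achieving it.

Treewidth 3.
One optimal decomposition is:
Bags: B1 = {1, 2, 4, 5}  B2 = {1, 2, 3, 4}
Tree: B1–B2

Each bag holds 4 vertices, so the decomposition has width 3, which upper-bounds the treewidth. Conversely, {1, 2, 3, 4} is a clique of size 4, and the vertices of any clique must share a bag in every tree decomposition; so some bag has ≥ 4 vertices and tw(G) ≥ 3. Combining the bounds, tw(G) = 3.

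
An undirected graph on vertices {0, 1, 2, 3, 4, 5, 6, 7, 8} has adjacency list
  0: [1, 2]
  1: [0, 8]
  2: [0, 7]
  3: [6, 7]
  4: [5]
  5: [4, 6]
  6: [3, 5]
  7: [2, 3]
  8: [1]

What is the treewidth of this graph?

1

A width-1 tree decomposition is:
Bags: B1 = {1, 8}  B2 = {0, 1}  B3 = {0, 2}  B4 = {2, 7}  B5 = {3, 7}  B6 = {3, 6}  B7 = {5, 6}  B8 = {4, 5}
Tree: B1–B2, B2–B3, B3–B4, B4–B5, B5–B6, B6–B7, B7–B8
The largest bag has 2 vertices, giving width 1; this decomposition certifies tw(G) ≤ 1. Any graph with an edge has treewidth ≥ 1, and G has the edge 8–1. Therefore the treewidth is 1.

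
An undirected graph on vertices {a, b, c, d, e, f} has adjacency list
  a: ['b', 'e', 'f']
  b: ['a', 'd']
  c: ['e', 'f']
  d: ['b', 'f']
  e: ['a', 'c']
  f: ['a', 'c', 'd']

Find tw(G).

2

A width-2 tree decomposition is:
Bags: B1 = {b, d, f}  B2 = {a, b, f}  B3 = {a, c, f}  B4 = {a, c, e}
Tree: B1–B2, B2–B3, B3–B4
Each bag holds 3 vertices, so the decomposition has width 2, which upper-bounds the treewidth. The edges d–b–a–f–d form a cycle, so G is not a tree and its treewidth is at least 2. Combining the bounds, tw(G) = 2.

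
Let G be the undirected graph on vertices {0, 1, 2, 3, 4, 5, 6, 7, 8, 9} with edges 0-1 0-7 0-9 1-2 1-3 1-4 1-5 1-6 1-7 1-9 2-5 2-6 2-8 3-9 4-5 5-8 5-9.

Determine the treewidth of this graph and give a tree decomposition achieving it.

Treewidth 2.
One optimal decomposition is:
Bags: B1 = {1, 2, 5}  B2 = {1, 4, 5}  B3 = {1, 5, 9}  B4 = {1, 3, 9}  B5 = {2, 5, 8}  B6 = {0, 1, 9}  B7 = {1, 2, 6}  B8 = {0, 1, 7}
Tree: B1–B2, B1–B3, B3–B4, B1–B5, B4–B6, B1–B7, B6–B8

The largest bag has 3 vertices, giving width 2; this decomposition certifies tw(G) ≤ 2. On the other hand G contains the 3-clique {2, 5, 8}. A clique must lie in a single bag of any decomposition, so no decomposition can have width below 2. Hence tw(G) = 2 exactly.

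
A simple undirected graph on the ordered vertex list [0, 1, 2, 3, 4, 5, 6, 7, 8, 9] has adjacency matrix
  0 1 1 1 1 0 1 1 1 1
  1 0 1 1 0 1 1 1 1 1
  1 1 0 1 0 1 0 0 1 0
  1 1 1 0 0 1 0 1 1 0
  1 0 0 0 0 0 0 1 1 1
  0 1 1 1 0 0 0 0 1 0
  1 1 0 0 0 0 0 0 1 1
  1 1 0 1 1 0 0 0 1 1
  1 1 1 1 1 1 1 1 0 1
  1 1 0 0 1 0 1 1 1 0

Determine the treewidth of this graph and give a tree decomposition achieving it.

Every bag has size at most 5, so the width is 5 − 1 = 4 and tw(G) ≤ 4. For the lower bound, the 5 vertices {0, 1, 6, 8, 9} are pairwise adjacent, and any tree decomposition puts a clique entirely inside one bag — forcing width ≥ 4. Combining the bounds, tw(G) = 4.

Treewidth 4.
One such decomposition:
Bags: B1 = {0, 1, 2, 3, 8}  B2 = {0, 1, 3, 7, 8}  B3 = {1, 2, 3, 5, 8}  B4 = {0, 1, 7, 8, 9}  B5 = {0, 1, 6, 8, 9}  B6 = {0, 4, 7, 8, 9}
Tree: B1–B2, B1–B3, B2–B4, B4–B5, B4–B6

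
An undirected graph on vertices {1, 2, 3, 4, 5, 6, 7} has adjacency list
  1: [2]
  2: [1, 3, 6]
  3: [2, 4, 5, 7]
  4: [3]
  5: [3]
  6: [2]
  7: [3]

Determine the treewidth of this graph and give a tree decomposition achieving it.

Treewidth 1.
One optimal decomposition is:
Bags: B1 = {2, 3}  B2 = {3, 7}  B3 = {3, 5}  B4 = {2, 6}  B5 = {1, 2}  B6 = {3, 4}
Tree: B1–B2, B2–B3, B1–B4, B4–B5, B3–B6

Every bag has size at most 2, so the width is 2 − 1 = 1 and tw(G) ≤ 1. Any graph with an edge has treewidth ≥ 1, and G has the edge 3–2. Therefore the treewidth is 1.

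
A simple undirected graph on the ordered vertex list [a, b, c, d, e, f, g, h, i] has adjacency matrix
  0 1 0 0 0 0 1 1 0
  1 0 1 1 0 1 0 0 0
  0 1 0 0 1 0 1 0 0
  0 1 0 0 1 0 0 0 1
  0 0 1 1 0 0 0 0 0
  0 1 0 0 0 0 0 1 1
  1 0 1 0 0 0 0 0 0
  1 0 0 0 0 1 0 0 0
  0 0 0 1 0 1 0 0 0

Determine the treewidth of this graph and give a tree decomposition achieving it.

Treewidth 3.
One optimal decomposition is:
Bags: B1 = {a, c, e, g}  B2 = {a, b, c, e}  B3 = {a, b, d, e}  B4 = {a, b, d, h}  B5 = {b, d, f, h}  B6 = {d, f, h, i}
Tree: B1–B2, B2–B3, B3–B4, B4–B5, B5–B6

Every bag has size at most 4, so the width is 4 − 1 = 3 and tw(G) ≤ 3. For the lower bound: the 4 vertex sets {c,e,g}, {a}, {b}, {d,f,h,i} are disjoint, each induces a connected subgraph, and every pair is joined by at least one edge of G. Contracting each set to a single vertex therefore yields K_{4} as a minor, and since treewidth is minor-monotone, tw(G) ≥ tw(K_{4}) = 3. Combining the bounds, tw(G) = 3.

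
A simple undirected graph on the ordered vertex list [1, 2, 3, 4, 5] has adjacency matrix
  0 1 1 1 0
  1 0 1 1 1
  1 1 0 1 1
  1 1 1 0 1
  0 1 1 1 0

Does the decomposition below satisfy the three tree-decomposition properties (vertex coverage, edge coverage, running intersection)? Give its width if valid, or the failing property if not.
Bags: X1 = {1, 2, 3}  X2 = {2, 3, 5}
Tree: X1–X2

A tree decomposition must satisfy three properties: every vertex lies in some bag; for every edge, both endpoints lie together in some bag; and for every vertex, the bags containing it form a connected subtree. Here vertex 4 appears in no bag, so the decomposition is invalid.

No — vertex 4 appears in no bag.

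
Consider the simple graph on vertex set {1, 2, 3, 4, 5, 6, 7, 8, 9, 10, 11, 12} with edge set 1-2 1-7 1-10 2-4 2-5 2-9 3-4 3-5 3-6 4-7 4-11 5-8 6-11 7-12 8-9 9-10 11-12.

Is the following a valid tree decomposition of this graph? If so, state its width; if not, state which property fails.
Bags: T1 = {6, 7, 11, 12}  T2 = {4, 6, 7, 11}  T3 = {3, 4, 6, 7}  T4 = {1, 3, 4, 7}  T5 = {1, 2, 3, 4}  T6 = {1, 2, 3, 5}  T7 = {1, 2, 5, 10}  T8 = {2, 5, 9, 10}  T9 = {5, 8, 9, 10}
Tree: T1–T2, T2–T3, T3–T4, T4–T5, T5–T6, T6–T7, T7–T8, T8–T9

Yes; width 3.

Vertex coverage: the bags together contain {1, 2, 3, 4, 5, 6, 7, 8, 9, 10, 11, 12}, the full vertex set. Edge coverage: each edge of G has both endpoints in at least one bag. Running intersection: for every vertex, the bags containing it form a connected subtree. All three properties hold, so this is a valid tree decomposition of width max|bag| − 1 = 3, and hence tw(G) ≤ 3.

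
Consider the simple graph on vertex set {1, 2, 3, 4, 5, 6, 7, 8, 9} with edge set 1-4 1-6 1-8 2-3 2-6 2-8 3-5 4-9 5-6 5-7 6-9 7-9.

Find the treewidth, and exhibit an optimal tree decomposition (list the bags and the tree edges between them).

Treewidth 3.
One such decomposition:
Bags: B1 = {4, 5, 7, 9}  B2 = {4, 5, 6, 9}  B3 = {1, 4, 5, 6}  B4 = {1, 3, 5, 6}  B5 = {1, 2, 3, 6}  B6 = {1, 2, 3, 8}
Tree: B1–B2, B2–B3, B3–B4, B4–B5, B5–B6

Every bag has size at most 4, so the width is 4 − 1 = 3 and tw(G) ≤ 3. For the lower bound: the 4 vertex sets {4,7,9}, {5}, {6}, {1,2,3,8} are disjoint, each induces a connected subgraph, and every pair is joined by at least one edge of G. Contracting each set to a single vertex therefore yields K_{4} as a minor, and since treewidth is minor-monotone, tw(G) ≥ tw(K_{4}) = 3. Therefore the treewidth is 3.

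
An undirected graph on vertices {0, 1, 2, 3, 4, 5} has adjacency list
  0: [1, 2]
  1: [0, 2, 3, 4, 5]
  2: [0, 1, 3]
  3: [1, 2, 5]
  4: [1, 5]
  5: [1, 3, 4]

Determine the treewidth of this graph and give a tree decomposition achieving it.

Each bag holds 3 vertices, so the decomposition has width 2, which upper-bounds the treewidth. For the lower bound, the 3 vertices {0, 1, 2} are pairwise adjacent, and any tree decomposition puts a clique entirely inside one bag — forcing width ≥ 2. Combining the bounds, tw(G) = 2.

Treewidth 2.
Bags: B1 = {1, 4, 5}  B2 = {1, 3, 5}  B3 = {1, 2, 3}  B4 = {0, 1, 2}
Tree: B1–B2, B2–B3, B3–B4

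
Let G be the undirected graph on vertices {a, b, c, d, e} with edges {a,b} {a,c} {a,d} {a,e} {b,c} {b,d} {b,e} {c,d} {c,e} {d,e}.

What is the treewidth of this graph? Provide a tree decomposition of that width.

Treewidth 4.
One such decomposition:
Bags: B1 = {a, b, c, d, e}
Tree: (single bag)

A single bag containing all 5 vertices is trivially a valid decomposition of width 4. For the lower bound, the 5 vertices {a, b, c, d, e} are pairwise adjacent, and any tree decomposition puts a clique entirely inside one bag — forcing width ≥ 4. Hence tw(G) = 4 exactly.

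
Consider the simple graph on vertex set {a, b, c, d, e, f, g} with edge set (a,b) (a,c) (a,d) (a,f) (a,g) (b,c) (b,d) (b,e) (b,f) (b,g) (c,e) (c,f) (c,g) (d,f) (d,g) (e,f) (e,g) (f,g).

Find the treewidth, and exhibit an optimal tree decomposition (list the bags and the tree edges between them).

The largest bag has 5 vertices, giving width 4; this decomposition certifies tw(G) ≤ 4. On the other hand G contains the 5-clique {a, b, d, f, g}. A clique must lie in a single bag of any decomposition, so no decomposition can have width below 4. Hence tw(G) = 4 exactly.

Treewidth 4.
One optimal decomposition is:
Bags: B1 = {a, b, d, f, g}  B2 = {a, b, c, f, g}  B3 = {b, c, e, f, g}
Tree: B1–B2, B2–B3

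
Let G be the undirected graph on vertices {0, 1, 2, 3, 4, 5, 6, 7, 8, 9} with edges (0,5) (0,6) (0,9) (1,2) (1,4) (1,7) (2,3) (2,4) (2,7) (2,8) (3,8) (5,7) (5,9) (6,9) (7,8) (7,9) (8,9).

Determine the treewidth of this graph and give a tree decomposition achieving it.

Each bag holds 3 vertices, so the decomposition has width 2, which upper-bounds the treewidth. For the lower bound, the 3 vertices {0, 5, 9} are pairwise adjacent, and any tree decomposition puts a clique entirely inside one bag — forcing width ≥ 2. Combining the bounds, tw(G) = 2.

Treewidth 2.
One such decomposition:
Bags: B1 = {0, 5, 9}  B2 = {5, 7, 9}  B3 = {7, 8, 9}  B4 = {2, 7, 8}  B5 = {2, 3, 8}  B6 = {1, 2, 7}  B7 = {0, 6, 9}  B8 = {1, 2, 4}
Tree: B1–B2, B2–B3, B3–B4, B4–B5, B4–B6, B1–B7, B6–B8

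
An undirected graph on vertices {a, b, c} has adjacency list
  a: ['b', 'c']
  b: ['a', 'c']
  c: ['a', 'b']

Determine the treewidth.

A width-2 tree decomposition is:
Bags: B1 = {a, b, c}
Tree: (single bag)
A single bag containing all 3 vertices is trivially a valid decomposition of width 2. Conversely, {a, b, c} is a clique of size 3, and the vertices of any clique must share a bag in every tree decomposition; so some bag has ≥ 3 vertices and tw(G) ≥ 2. The upper and lower bounds meet at 2, so that is the treewidth.

2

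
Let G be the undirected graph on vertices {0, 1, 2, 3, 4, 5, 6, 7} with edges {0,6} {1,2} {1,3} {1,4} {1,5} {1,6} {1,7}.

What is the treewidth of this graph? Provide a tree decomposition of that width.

Every bag has size at most 2, so the width is 2 − 1 = 1 and tw(G) ≤ 1. Any graph with an edge has treewidth ≥ 1, and G has the edge 1–5. Therefore the treewidth is 1.

Treewidth 1.
One optimal decomposition is:
Bags: B1 = {1, 5}  B2 = {1, 3}  B3 = {1, 4}  B4 = {1, 6}  B5 = {1, 7}  B6 = {1, 2}  B7 = {0, 6}
Tree: B1–B2, B1–B3, B2–B4, B1–B5, B2–B6, B4–B7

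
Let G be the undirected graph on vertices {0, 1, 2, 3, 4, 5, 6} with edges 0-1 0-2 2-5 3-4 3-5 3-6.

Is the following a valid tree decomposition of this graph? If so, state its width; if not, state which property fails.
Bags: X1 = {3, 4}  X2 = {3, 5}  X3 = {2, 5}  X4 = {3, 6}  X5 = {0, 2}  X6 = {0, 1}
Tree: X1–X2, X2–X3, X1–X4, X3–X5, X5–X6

Vertex coverage: the bags together contain {0, 1, 2, 3, 4, 5, 6}, the full vertex set. Edge coverage: each edge of G has both endpoints in at least one bag. Running intersection: for every vertex, the bags containing it form a connected subtree. All three properties hold, so this is a valid tree decomposition of width max|bag| − 1 = 1, and hence tw(G) ≤ 1.

Yes; width 1.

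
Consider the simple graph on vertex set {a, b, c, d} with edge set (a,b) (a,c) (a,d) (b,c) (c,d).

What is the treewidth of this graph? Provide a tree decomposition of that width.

Treewidth 2.
One optimal decomposition is:
Bags: B1 = {a, b, c}  B2 = {a, c, d}
Tree: B1–B2

The largest bag has 3 vertices, giving width 2; this decomposition certifies tw(G) ≤ 2. For the lower bound, the 3 vertices {a, c, d} are pairwise adjacent, and any tree decomposition puts a clique entirely inside one bag — forcing width ≥ 2. Combining the bounds, tw(G) = 2.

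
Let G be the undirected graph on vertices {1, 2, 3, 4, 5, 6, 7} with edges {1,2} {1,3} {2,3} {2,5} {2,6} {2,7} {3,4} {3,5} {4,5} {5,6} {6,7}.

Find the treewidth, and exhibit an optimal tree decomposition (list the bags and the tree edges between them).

Every bag has size at most 3, so the width is 3 − 1 = 2 and tw(G) ≤ 2. For the lower bound, the 3 vertices {1, 2, 3} are pairwise adjacent, and any tree decomposition puts a clique entirely inside one bag — forcing width ≥ 2. Therefore the treewidth is 2.

Treewidth 2.
One such decomposition:
Bags: B1 = {2, 5, 6}  B2 = {2, 6, 7}  B3 = {2, 3, 5}  B4 = {3, 4, 5}  B5 = {1, 2, 3}
Tree: B1–B2, B1–B3, B3–B4, B3–B5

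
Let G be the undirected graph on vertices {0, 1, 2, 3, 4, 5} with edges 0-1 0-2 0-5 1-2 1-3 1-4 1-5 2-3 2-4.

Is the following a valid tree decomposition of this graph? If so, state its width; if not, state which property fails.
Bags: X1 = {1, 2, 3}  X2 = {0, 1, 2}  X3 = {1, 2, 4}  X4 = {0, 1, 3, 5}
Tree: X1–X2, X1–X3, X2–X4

No — bags containing vertex 3 are not connected in the tree.

A tree decomposition must satisfy three properties: every vertex lies in some bag; for every edge, both endpoints lie together in some bag; and for every vertex, the bags containing it form a connected subtree. Here bags containing vertex 3 are not connected in the tree, so the decomposition is invalid.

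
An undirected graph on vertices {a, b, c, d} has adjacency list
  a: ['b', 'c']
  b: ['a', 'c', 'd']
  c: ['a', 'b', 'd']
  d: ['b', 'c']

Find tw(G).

A width-2 tree decomposition is:
Bags: B1 = {a, b, c}  B2 = {b, c, d}
Tree: B1–B2
Each bag holds 3 vertices, so the decomposition has width 2, which upper-bounds the treewidth. Conversely, {b, c, d} is a clique of size 3, and the vertices of any clique must share a bag in every tree decomposition; so some bag has ≥ 3 vertices and tw(G) ≥ 2. Therefore the treewidth is 2.

2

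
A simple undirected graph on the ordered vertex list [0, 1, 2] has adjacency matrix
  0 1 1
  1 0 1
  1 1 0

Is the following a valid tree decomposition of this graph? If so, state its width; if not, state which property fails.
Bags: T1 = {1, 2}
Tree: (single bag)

No — vertex 0 appears in no bag.

A tree decomposition must satisfy three properties: every vertex lies in some bag; for every edge, both endpoints lie together in some bag; and for every vertex, the bags containing it form a connected subtree. Here vertex 0 appears in no bag, so the decomposition is invalid.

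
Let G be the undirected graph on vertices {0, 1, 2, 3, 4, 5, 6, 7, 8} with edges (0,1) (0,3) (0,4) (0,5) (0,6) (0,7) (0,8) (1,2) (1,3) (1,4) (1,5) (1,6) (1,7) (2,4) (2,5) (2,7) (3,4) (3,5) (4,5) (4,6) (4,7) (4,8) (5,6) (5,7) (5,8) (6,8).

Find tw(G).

4

A width-4 tree decomposition is:
Bags: B1 = {0, 1, 4, 5, 6}  B2 = {0, 4, 5, 6, 8}  B3 = {0, 1, 4, 5, 7}  B4 = {0, 1, 3, 4, 5}  B5 = {1, 2, 4, 5, 7}
Tree: B1–B2, B1–B3, B1–B4, B3–B5
Each bag holds 5 vertices, so the decomposition has width 4, which upper-bounds the treewidth. On the other hand G contains the 5-clique {0, 4, 5, 6, 8}. A clique must lie in a single bag of any decomposition, so no decomposition can have width below 4. The upper and lower bounds meet at 4, so that is the treewidth.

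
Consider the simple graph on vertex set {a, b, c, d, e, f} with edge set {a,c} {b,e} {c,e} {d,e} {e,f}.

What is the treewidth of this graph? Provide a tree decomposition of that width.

Treewidth 1.
One such decomposition:
Bags: B1 = {c, e}  B2 = {b, e}  B3 = {e, f}  B4 = {a, c}  B5 = {d, e}
Tree: B1–B2, B2–B3, B1–B4, B3–B5

The largest bag has 2 vertices, giving width 1; this decomposition certifies tw(G) ≤ 1. Since G has at least one edge (e.g. e–c), it is not an edgeless graph, so tw(G) ≥ 1. Hence tw(G) = 1 exactly.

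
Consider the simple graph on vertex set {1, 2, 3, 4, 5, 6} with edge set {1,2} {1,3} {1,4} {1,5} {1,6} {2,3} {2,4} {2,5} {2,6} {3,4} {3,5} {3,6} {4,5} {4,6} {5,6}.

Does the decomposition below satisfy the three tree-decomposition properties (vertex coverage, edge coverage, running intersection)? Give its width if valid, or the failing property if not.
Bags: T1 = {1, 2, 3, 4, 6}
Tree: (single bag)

No — vertex 5 appears in no bag.

A tree decomposition must satisfy three properties: every vertex lies in some bag; for every edge, both endpoints lie together in some bag; and for every vertex, the bags containing it form a connected subtree. Here vertex 5 appears in no bag, so the decomposition is invalid.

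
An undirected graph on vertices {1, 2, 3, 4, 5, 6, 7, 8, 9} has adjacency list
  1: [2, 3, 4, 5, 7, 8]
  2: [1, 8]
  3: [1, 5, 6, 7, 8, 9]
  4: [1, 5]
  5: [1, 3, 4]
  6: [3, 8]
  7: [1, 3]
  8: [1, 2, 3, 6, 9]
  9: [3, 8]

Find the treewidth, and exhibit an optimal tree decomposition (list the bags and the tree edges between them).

Treewidth 2.
One optimal decomposition is:
Bags: B1 = {1, 3, 8}  B2 = {3, 6, 8}  B3 = {1, 3, 7}  B4 = {1, 3, 5}  B5 = {3, 8, 9}  B6 = {1, 4, 5}  B7 = {1, 2, 8}
Tree: B1–B2, B1–B3, B3–B4, B1–B5, B4–B6, B1–B7

Every bag has size at most 3, so the width is 3 − 1 = 2 and tw(G) ≤ 2. On the other hand G contains the 3-clique {1, 2, 8}. A clique must lie in a single bag of any decomposition, so no decomposition can have width below 2. Combining the bounds, tw(G) = 2.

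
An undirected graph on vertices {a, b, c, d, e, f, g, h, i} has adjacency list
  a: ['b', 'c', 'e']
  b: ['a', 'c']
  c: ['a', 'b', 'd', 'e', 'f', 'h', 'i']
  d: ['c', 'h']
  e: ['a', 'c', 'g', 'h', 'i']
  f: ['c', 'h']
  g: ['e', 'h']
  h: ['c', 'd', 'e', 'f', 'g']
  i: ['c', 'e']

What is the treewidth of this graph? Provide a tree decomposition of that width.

Treewidth 2.
Bags: B1 = {c, e, h}  B2 = {c, d, h}  B3 = {e, g, h}  B4 = {a, c, e}  B5 = {a, b, c}  B6 = {c, e, i}  B7 = {c, f, h}
Tree: B1–B2, B1–B3, B1–B4, B4–B5, B4–B6, B2–B7

Each bag holds 3 vertices, so the decomposition has width 2, which upper-bounds the treewidth. On the other hand G contains the 3-clique {e, g, h}. A clique must lie in a single bag of any decomposition, so no decomposition can have width below 2. The upper and lower bounds meet at 2, so that is the treewidth.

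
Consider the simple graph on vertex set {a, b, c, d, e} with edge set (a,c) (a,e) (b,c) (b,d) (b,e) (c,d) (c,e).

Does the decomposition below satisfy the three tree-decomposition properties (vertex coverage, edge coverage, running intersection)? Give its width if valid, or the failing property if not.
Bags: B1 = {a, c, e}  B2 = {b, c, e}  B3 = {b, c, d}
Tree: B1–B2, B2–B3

Checking the three conditions: (i) the bags cover all of {a, b, c, d, e}; (ii) for each edge, some bag contains both endpoints; (iii) the bags containing any fixed vertex form a subtree. All hold, so the decomposition is valid with width 3 − 1 = 2.

Yes; width 2.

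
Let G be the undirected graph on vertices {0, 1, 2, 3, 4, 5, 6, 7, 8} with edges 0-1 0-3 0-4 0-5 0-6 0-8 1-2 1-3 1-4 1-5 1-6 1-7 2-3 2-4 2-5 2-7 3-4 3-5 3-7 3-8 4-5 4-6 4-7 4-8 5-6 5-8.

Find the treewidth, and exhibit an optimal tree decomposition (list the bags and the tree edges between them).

Treewidth 4.
Bags: B1 = {0, 1, 3, 4, 5}  B2 = {1, 2, 3, 4, 5}  B3 = {1, 2, 3, 4, 7}  B4 = {0, 3, 4, 5, 8}  B5 = {0, 1, 4, 5, 6}
Tree: B1–B2, B2–B3, B1–B4, B1–B5

Every bag has size at most 5, so the width is 5 − 1 = 4 and tw(G) ≤ 4. Conversely, {0, 3, 4, 5, 8} is a clique of size 5, and the vertices of any clique must share a bag in every tree decomposition; so some bag has ≥ 5 vertices and tw(G) ≥ 4. Combining the bounds, tw(G) = 4.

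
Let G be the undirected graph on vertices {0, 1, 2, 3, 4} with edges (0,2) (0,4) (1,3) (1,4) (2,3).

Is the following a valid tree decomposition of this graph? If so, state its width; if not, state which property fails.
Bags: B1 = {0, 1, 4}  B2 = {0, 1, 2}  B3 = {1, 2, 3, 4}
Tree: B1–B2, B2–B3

No — bags containing vertex 4 are not connected in the tree.

A tree decomposition must satisfy three properties: every vertex lies in some bag; for every edge, both endpoints lie together in some bag; and for every vertex, the bags containing it form a connected subtree. Here bags containing vertex 4 are not connected in the tree, so the decomposition is invalid.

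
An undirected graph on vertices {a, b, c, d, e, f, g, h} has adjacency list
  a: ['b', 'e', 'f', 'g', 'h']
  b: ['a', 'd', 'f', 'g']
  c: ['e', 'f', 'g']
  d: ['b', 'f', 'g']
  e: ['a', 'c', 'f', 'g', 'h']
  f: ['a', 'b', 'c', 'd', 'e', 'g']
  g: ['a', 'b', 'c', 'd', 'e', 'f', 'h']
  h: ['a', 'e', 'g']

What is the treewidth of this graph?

3

A width-3 tree decomposition is:
Bags: B1 = {a, e, f, g}  B2 = {a, b, f, g}  B3 = {a, e, g, h}  B4 = {b, d, f, g}  B5 = {c, e, f, g}
Tree: B1–B2, B1–B3, B2–B4, B1–B5
Each bag holds 4 vertices, so the decomposition has width 3, which upper-bounds the treewidth. On the other hand G contains the 4-clique {a, e, g, h}. A clique must lie in a single bag of any decomposition, so no decomposition can have width below 3. Combining the bounds, tw(G) = 3.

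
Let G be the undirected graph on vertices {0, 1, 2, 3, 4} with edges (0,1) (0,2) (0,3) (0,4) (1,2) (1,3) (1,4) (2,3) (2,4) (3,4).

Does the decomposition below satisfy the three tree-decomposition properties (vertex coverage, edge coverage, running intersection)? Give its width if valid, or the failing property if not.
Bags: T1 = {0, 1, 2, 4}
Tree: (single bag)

A tree decomposition must satisfy three properties: every vertex lies in some bag; for every edge, both endpoints lie together in some bag; and for every vertex, the bags containing it form a connected subtree. Here vertex 3 appears in no bag, so the decomposition is invalid.

No — vertex 3 appears in no bag.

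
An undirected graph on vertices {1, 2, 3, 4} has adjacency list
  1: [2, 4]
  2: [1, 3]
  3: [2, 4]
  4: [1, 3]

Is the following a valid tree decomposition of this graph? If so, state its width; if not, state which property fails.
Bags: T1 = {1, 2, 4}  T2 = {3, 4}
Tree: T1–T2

No — edge (2,3) lies in no bag.

A tree decomposition must satisfy three properties: every vertex lies in some bag; for every edge, both endpoints lie together in some bag; and for every vertex, the bags containing it form a connected subtree. Here edge (2,3) lies in no bag, so the decomposition is invalid.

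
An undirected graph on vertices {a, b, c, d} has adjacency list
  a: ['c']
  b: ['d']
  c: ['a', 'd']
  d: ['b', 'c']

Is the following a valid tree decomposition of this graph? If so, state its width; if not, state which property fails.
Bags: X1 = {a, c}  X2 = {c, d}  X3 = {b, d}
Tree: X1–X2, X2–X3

Yes; width 1.

Every vertex of G appears in some bag (union = {a, b, c, d}); every edge is covered by a bag; and for each vertex v the set of bags containing v is connected in the bag tree. The decomposition is therefore valid. The largest bag has 2 vertices, so the width is 1.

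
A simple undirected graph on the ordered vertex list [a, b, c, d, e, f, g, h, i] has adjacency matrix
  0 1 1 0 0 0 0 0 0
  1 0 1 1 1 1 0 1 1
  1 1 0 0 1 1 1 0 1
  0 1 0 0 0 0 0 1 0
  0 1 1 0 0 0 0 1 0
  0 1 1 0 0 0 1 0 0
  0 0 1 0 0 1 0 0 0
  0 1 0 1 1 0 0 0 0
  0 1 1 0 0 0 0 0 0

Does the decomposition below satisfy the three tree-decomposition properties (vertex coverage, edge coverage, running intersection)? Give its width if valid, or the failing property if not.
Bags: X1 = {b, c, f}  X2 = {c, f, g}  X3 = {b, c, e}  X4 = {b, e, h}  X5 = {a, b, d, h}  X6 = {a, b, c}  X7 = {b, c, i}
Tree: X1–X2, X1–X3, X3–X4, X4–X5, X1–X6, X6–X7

A tree decomposition must satisfy three properties: every vertex lies in some bag; for every edge, both endpoints lie together in some bag; and for every vertex, the bags containing it form a connected subtree. Here bags containing vertex a are not connected in the tree, so the decomposition is invalid.

No — bags containing vertex a are not connected in the tree.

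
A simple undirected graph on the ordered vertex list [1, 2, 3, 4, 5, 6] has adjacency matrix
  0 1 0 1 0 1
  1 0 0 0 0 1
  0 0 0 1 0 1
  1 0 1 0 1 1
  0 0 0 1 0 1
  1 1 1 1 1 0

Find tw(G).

A width-2 tree decomposition is:
Bags: B1 = {3, 4, 6}  B2 = {4, 5, 6}  B3 = {1, 4, 6}  B4 = {1, 2, 6}
Tree: B1–B2, B2–B3, B3–B4
Each bag holds 3 vertices, so the decomposition has width 2, which upper-bounds the treewidth. For the lower bound, the 3 vertices {1, 2, 6} are pairwise adjacent, and any tree decomposition puts a clique entirely inside one bag — forcing width ≥ 2. Therefore the treewidth is 2.

2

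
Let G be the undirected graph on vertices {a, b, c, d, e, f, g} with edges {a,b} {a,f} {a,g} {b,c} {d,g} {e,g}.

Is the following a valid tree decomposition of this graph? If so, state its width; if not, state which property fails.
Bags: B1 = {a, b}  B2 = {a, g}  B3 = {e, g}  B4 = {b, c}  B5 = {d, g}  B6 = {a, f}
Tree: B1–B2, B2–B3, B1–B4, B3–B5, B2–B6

Yes; width 1.

Every vertex of G appears in some bag (union = {a, b, c, d, e, f, g}); every edge is covered by a bag; and for each vertex v the set of bags containing v is connected in the bag tree. The decomposition is therefore valid. The largest bag has 2 vertices, so the width is 1.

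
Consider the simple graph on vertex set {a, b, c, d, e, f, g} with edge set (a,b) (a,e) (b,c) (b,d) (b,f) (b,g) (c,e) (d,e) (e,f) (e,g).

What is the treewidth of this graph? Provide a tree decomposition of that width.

Treewidth 2.
Bags: B1 = {b, e, g}  B2 = {a, b, e}  B3 = {b, e, f}  B4 = {b, d, e}  B5 = {b, c, e}
Tree: B1–B2, B2–B3, B3–B4, B4–B5

Each bag holds 3 vertices, so the decomposition has width 2, which upper-bounds the treewidth. For the lower bound, G contains the cycle e–g–b–a–e, so G is not a forest; only forests have treewidth ≤ 1, hence tw(G) ≥ 2. Combining the bounds, tw(G) = 2.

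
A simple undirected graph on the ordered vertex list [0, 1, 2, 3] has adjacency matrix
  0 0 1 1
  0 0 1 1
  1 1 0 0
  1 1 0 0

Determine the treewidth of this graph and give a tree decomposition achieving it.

Treewidth 2.
Bags: B1 = {0, 1, 3}  B2 = {0, 1, 2}
Tree: B1–B2

Every bag has size at most 3, so the width is 3 − 1 = 2 and tw(G) ≤ 2. The edges 0–3–1–2–0 form a cycle, so G is not a tree and its treewidth is at least 2. Therefore the treewidth is 2.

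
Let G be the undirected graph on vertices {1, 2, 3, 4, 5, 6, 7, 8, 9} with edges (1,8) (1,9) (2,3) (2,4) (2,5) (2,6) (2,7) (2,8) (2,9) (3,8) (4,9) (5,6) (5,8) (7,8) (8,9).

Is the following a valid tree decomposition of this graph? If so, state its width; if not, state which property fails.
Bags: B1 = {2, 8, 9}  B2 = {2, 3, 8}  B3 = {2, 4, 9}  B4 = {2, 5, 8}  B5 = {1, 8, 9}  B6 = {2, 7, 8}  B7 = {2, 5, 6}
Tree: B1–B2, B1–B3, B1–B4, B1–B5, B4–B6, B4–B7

Vertex coverage: the bags together contain {1, 2, 3, 4, 5, 6, 7, 8, 9}, the full vertex set. Edge coverage: each edge of G has both endpoints in at least one bag. Running intersection: for every vertex, the bags containing it form a connected subtree. All three properties hold, so this is a valid tree decomposition of width max|bag| − 1 = 2, and hence tw(G) ≤ 2.

Yes; width 2.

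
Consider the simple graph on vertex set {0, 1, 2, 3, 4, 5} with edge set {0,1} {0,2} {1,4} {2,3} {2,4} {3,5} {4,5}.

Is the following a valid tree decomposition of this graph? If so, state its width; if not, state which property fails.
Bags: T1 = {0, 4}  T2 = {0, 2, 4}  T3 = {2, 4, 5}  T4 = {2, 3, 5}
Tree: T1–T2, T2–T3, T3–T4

A tree decomposition must satisfy three properties: every vertex lies in some bag; for every edge, both endpoints lie together in some bag; and for every vertex, the bags containing it form a connected subtree. Here vertex 1 appears in no bag, so the decomposition is invalid.

No — vertex 1 appears in no bag.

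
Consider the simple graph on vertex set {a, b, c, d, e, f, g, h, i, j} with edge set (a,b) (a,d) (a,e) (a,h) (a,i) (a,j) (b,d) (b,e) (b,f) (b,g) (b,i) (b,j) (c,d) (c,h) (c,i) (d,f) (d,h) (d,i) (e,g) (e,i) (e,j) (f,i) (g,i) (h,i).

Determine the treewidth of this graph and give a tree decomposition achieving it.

Treewidth 3.
One such decomposition:
Bags: B1 = {a, b, e, j}  B2 = {a, b, e, i}  B3 = {b, e, g, i}  B4 = {a, b, d, i}  B5 = {a, d, h, i}  B6 = {c, d, h, i}  B7 = {b, d, f, i}
Tree: B1–B2, B2–B3, B2–B4, B4–B5, B5–B6, B4–B7

The largest bag has 4 vertices, giving width 3; this decomposition certifies tw(G) ≤ 3. On the other hand G contains the 4-clique {a, b, e, j}. A clique must lie in a single bag of any decomposition, so no decomposition can have width below 3. Hence tw(G) = 3 exactly.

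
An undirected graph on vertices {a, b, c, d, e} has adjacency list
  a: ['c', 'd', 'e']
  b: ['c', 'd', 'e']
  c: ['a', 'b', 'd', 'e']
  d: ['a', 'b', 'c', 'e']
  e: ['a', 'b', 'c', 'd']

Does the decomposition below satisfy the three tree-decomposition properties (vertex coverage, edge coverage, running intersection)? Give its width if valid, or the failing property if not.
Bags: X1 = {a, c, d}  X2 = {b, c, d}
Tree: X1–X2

No — vertex e appears in no bag.

A tree decomposition must satisfy three properties: every vertex lies in some bag; for every edge, both endpoints lie together in some bag; and for every vertex, the bags containing it form a connected subtree. Here vertex e appears in no bag, so the decomposition is invalid.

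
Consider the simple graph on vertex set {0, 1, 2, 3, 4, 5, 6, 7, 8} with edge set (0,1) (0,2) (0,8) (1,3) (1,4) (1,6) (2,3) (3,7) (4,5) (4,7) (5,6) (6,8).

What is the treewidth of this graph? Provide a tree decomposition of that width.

Treewidth 3.
One optimal decomposition is:
Bags: B1 = {0, 2, 3, 8}  B2 = {0, 1, 3, 8}  B3 = {1, 3, 6, 8}  B4 = {1, 3, 6, 7}  B5 = {1, 4, 6, 7}  B6 = {4, 5, 6, 7}
Tree: B1–B2, B2–B3, B3–B4, B4–B5, B5–B6

The largest bag has 4 vertices, giving width 3; this decomposition certifies tw(G) ≤ 3. For the lower bound: the 4 vertex sets {0,2,8}, {3}, {1}, {4,5,6,7} are disjoint, each induces a connected subgraph, and every pair is joined by at least one edge of G. Contracting each set to a single vertex therefore yields K_{4} as a minor, and since treewidth is minor-monotone, tw(G) ≥ tw(K_{4}) = 3. The upper and lower bounds meet at 3, so that is the treewidth.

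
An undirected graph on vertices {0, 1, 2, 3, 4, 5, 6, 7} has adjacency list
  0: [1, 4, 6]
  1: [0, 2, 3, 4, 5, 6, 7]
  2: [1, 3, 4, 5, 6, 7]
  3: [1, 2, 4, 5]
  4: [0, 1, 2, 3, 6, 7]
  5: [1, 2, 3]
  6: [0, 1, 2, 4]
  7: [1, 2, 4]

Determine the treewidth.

3

A width-3 tree decomposition is:
Bags: B1 = {0, 1, 4, 6}  B2 = {1, 2, 4, 6}  B3 = {1, 2, 3, 4}  B4 = {1, 2, 3, 5}  B5 = {1, 2, 4, 7}
Tree: B1–B2, B2–B3, B3–B4, B3–B5
The largest bag has 4 vertices, giving width 3; this decomposition certifies tw(G) ≤ 3. On the other hand G contains the 4-clique {0, 1, 4, 6}. A clique must lie in a single bag of any decomposition, so no decomposition can have width below 3. Therefore the treewidth is 3.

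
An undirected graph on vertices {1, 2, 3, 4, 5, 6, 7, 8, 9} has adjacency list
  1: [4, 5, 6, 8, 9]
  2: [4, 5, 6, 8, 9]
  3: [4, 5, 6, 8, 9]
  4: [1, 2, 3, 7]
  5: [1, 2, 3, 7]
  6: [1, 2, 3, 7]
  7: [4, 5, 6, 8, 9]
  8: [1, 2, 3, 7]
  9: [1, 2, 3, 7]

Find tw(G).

A width-4 tree decomposition is:
Bags: B1 = {1, 2, 3, 6, 7}  B2 = {1, 2, 3, 7, 9}  B3 = {1, 2, 3, 4, 7}  B4 = {1, 2, 3, 5, 7}  B5 = {1, 2, 3, 7, 8}
Tree: B1–B2, B2–B3, B3–B4, B4–B5
The largest bag has 5 vertices, giving width 4; this decomposition certifies tw(G) ≤ 4. For the lower bound: the 5 vertex sets {6,7}, {2,9}, {3,4}, {1}, {5} are disjoint, each induces a connected subgraph, and every pair is joined by at least one edge of G. Contracting each set to a single vertex therefore yields K_{5} as a minor, and since treewidth is minor-monotone, tw(G) ≥ tw(K_{5}) = 4. Hence tw(G) = 4 exactly.

4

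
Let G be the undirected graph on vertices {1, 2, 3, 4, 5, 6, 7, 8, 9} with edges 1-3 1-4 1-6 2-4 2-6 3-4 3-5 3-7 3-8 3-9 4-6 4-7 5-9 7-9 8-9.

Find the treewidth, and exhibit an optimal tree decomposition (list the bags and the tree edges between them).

Treewidth 2.
Bags: B1 = {1, 4, 6}  B2 = {1, 3, 4}  B3 = {3, 4, 7}  B4 = {3, 7, 9}  B5 = {2, 4, 6}  B6 = {3, 8, 9}  B7 = {3, 5, 9}
Tree: B1–B2, B2–B3, B3–B4, B1–B5, B4–B6, B6–B7

Each bag holds 3 vertices, so the decomposition has width 2, which upper-bounds the treewidth. For the lower bound, the 3 vertices {2, 4, 6} are pairwise adjacent, and any tree decomposition puts a clique entirely inside one bag — forcing width ≥ 2. Therefore the treewidth is 2.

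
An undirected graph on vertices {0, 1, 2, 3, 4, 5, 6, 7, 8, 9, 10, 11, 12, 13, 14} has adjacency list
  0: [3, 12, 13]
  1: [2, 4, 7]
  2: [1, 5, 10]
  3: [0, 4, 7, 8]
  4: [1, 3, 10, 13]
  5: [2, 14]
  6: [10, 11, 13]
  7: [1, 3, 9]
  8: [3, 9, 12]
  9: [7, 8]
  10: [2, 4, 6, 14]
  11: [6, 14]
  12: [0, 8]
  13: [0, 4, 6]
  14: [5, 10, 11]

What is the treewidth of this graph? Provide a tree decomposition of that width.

Treewidth 3.
One such decomposition:
Bags: B1 = {2, 5, 11, 14}  B2 = {2, 10, 11, 14}  B3 = {2, 6, 10, 11}  B4 = {1, 2, 6, 10}  B5 = {1, 4, 6, 10}  B6 = {1, 4, 6, 13}  B7 = {1, 4, 7, 13}  B8 = {3, 4, 7, 13}  B9 = {0, 3, 7, 13}  B10 = {0, 3, 7, 9}  B11 = {0, 3, 8, 9}  B12 = {0, 8, 9, 12}
Tree: B1–B2, B2–B3, B3–B4, B4–B5, B5–B6, B6–B7, B7–B8, B8–B9, B9–B10, B10–B11, B11–B12

Every bag has size at most 4, so the width is 4 − 1 = 3 and tw(G) ≤ 3. For the lower bound: the 4 vertex sets {5,11,14}, {2}, {10}, {1,4,6,13} are disjoint, each induces a connected subgraph, and every pair is joined by at least one edge of G. Contracting each set to a single vertex therefore yields K_{4} as a minor, and since treewidth is minor-monotone, tw(G) ≥ tw(K_{4}) = 3. The upper and lower bounds meet at 3, so that is the treewidth.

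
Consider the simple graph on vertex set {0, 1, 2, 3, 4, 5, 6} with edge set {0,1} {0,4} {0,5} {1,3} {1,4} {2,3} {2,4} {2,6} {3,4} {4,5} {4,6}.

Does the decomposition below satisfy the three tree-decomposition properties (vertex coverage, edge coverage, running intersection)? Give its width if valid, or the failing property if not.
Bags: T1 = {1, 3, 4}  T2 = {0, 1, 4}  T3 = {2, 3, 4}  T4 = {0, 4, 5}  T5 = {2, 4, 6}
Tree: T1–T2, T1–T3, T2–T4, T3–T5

Yes; width 2.

Checking the three conditions: (i) the bags cover all of {0, 1, 2, 3, 4, 5, 6}; (ii) for each edge, some bag contains both endpoints; (iii) the bags containing any fixed vertex form a subtree. All hold, so the decomposition is valid with width 3 − 1 = 2.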